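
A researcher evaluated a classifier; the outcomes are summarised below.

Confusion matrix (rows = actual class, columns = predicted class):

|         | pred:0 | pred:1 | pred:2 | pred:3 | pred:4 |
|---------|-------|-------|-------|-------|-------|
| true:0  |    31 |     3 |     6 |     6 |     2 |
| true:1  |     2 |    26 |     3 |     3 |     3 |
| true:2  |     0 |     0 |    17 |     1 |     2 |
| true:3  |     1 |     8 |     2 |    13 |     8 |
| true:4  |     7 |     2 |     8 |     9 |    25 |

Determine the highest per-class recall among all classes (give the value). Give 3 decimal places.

0.850

Per-class recall (TP/(TP+FN)):
  0: TP=31, FN=3+6+6+2=17 → 31/48 = 0.6458
  1: TP=26, FN=2+3+3+3=11 → 26/37 = 0.7027
  2: TP=17, FN=0+0+1+2=3 → 17/20 = 0.8500
  3: TP=13, FN=1+8+2+8=19 → 13/32 = 0.4063
  4: TP=25, FN=7+2+8+9=26 → 25/51 = 0.4902
Highest is class '2' with recall = 0.850.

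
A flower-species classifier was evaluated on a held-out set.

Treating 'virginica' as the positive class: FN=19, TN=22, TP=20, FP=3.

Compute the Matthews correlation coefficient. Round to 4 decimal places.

0.3994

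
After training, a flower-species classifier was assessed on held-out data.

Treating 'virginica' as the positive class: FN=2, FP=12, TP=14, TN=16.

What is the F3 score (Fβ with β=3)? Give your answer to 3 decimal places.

0.824

Fβ = (1+β²)·TP / ((1+β²)·TP + β²·FN + FP), with β²=9
= 10·14 / (10·14 + 9·2 + 12) = 0.824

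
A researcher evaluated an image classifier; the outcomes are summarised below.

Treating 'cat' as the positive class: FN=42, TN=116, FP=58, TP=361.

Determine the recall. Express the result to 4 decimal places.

0.8958

Recall = TP/(TP+FN) = 361/(361+42) = 361/403 = 0.8958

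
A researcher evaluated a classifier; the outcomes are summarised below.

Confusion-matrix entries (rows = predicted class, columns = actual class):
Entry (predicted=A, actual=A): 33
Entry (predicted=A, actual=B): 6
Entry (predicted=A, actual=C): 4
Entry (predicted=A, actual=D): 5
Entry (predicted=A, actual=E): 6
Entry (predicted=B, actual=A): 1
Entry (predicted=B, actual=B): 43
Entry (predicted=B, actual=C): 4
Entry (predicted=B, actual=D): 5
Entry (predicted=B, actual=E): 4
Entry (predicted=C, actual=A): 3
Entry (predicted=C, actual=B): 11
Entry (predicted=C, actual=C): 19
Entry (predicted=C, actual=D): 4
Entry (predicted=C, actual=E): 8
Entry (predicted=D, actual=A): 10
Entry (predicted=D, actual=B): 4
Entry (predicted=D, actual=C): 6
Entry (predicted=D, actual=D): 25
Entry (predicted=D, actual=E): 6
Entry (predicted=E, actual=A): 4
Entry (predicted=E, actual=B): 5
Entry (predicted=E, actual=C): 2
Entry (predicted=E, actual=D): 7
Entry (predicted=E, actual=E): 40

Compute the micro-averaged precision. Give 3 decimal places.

Micro-averaging pools counts across classes: ΣTP=160, ΣFP=105, ΣFN=105.
Micro-precision = TP/(TP+FP) on pooled counts = 0.604 (equals overall accuracy in single-label multiclass).

0.604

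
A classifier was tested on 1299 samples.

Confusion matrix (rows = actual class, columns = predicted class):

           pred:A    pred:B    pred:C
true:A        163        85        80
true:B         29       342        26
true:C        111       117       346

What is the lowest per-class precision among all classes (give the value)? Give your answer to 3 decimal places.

Per-class precision (TP/(TP+FP)):
  A: TP=163, FP=29+111=140 → 163/303 = 0.5380
  B: TP=342, FP=85+117=202 → 342/544 = 0.6287
  C: TP=346, FP=80+26=106 → 346/452 = 0.7655
Lowest is class 'A' with precision = 0.538.

0.538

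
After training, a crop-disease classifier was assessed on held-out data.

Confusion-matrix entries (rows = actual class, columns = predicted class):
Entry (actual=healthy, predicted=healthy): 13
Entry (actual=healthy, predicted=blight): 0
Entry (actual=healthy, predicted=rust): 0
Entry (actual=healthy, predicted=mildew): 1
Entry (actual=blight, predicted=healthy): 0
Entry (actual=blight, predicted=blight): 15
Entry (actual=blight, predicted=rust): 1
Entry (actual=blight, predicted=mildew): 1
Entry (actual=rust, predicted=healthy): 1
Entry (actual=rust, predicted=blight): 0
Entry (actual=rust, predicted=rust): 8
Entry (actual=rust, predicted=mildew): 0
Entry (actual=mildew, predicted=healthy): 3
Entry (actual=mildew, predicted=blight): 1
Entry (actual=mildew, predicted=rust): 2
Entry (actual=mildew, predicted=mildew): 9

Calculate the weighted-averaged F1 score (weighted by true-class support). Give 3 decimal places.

0.814

Per-class F1 score (2·TP/(2·TP+FP+FN)):
  healthy: TP=13, FP=0+1+3=4, FN=0+0+1=1 → 26/31 = 0.8387
  blight: TP=15, FP=0+0+1=1, FN=0+1+1=2 → 30/33 = 0.9091
  rust: TP=8, FP=0+1+2=3, FN=1+0+0=1 → 16/20 = 0.8000
  mildew: TP=9, FP=1+1+0=2, FN=3+1+2=6 → 18/26 = 0.6923
Weighted-F1 score = Σ (supportᵢ/N)·F1 scoreᵢ with N=55: (14/55)·0.8387 + (17/55)·0.9091 + (9/55)·0.8000 + (15/55)·0.6923 = 0.814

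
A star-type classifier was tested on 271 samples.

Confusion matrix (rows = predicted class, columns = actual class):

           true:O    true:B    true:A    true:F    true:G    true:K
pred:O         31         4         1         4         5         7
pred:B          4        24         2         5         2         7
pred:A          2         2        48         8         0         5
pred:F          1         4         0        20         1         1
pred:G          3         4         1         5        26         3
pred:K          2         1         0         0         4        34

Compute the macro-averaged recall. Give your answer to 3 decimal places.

0.669

Per-class recall (TP/(TP+FN)):
  O: TP=31, FN=4+2+1+3+2=12 → 31/43 = 0.7209
  B: TP=24, FN=4+2+4+4+1=15 → 24/39 = 0.6154
  A: TP=48, FN=1+2+0+1+0=4 → 48/52 = 0.9231
  F: TP=20, FN=4+5+8+5+0=22 → 20/42 = 0.4762
  G: TP=26, FN=5+2+0+1+4=12 → 26/38 = 0.6842
  K: TP=34, FN=7+7+5+1+3=23 → 34/57 = 0.5965
Macro-recall = mean = (0.7209 + 0.6154 + 0.9231 + 0.4762 + 0.6842 + 0.5965) / 6 = 0.669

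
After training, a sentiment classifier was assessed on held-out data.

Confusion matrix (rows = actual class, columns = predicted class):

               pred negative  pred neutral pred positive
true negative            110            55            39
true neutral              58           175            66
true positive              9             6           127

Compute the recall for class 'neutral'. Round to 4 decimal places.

recall = TP/(TP+FN).
neutral: TP=175, FN=58+66=124 → 175/299 = 0.58528

0.5853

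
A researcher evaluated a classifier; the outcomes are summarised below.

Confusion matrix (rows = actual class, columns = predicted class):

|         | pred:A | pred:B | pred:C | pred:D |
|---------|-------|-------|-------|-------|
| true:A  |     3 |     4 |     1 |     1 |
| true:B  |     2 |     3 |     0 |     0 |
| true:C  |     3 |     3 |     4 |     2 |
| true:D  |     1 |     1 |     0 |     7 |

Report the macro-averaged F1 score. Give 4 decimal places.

0.4789

Per-class F1 score (2·TP/(2·TP+FP+FN)):
  A: TP=3, FP=2+3+1=6, FN=4+1+1=6 → 6/18 = 0.33333
  B: TP=3, FP=4+3+1=8, FN=2+0+0=2 → 6/16 = 0.37500
  C: TP=4, FP=1+0+0=1, FN=3+3+2=8 → 8/17 = 0.47059
  D: TP=7, FP=1+0+2=3, FN=1+1+0=2 → 14/19 = 0.73684
Macro-F1 score = mean = (0.33333 + 0.37500 + 0.47059 + 0.73684) / 4 = 0.4789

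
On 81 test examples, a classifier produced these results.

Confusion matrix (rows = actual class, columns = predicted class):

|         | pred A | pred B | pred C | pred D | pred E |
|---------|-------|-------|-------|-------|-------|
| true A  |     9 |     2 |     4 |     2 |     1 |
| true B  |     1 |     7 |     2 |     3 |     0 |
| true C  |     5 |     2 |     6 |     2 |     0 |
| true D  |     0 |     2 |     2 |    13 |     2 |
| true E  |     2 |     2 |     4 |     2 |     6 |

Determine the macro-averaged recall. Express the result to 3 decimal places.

Per-class recall (TP/(TP+FN)):
  A: TP=9, FN=2+4+2+1=9 → 9/18 = 0.5000
  B: TP=7, FN=1+2+3+0=6 → 7/13 = 0.5385
  C: TP=6, FN=5+2+2+0=9 → 6/15 = 0.4000
  D: TP=13, FN=0+2+2+2=6 → 13/19 = 0.6842
  E: TP=6, FN=2+2+4+2=10 → 6/16 = 0.3750
Macro-recall = mean = (0.5000 + 0.5385 + 0.4000 + 0.6842 + 0.3750) / 5 = 0.500

0.500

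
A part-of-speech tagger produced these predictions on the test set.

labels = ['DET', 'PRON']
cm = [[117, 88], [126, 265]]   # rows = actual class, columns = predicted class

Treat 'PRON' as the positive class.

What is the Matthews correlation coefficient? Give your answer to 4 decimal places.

0.2402

MCC = (TP·TN − FP·FN) / √((TP+FP)(TP+FN)(TN+FP)(TN+FN))
Numerator = 265·117 − 88·126 = 19917
Denominator = √(353·391·205·243) = √6875615745 = 82919.3328
MCC = 19917 / 82919.3328 = 0.2402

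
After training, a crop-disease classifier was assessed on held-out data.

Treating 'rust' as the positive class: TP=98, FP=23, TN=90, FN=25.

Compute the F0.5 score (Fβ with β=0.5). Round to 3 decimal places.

0.807

Fβ = (1+β²)·TP / ((1+β²)·TP + β²·FN + FP), with β²=1/4
= 1.25·98 / (1.25·98 + 0.25·25 + 23) = 0.807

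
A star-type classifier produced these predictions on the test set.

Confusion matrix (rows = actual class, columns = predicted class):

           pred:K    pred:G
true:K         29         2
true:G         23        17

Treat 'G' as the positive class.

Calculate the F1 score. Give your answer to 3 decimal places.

Precision = TP/(TP+FP) = 17/19 = 0.8947
Recall = TP/(TP+FN) = 17/40 = 0.4250
F1 = 2·TP/(2·TP+FP+FN) = 34/59 = 0.576

0.576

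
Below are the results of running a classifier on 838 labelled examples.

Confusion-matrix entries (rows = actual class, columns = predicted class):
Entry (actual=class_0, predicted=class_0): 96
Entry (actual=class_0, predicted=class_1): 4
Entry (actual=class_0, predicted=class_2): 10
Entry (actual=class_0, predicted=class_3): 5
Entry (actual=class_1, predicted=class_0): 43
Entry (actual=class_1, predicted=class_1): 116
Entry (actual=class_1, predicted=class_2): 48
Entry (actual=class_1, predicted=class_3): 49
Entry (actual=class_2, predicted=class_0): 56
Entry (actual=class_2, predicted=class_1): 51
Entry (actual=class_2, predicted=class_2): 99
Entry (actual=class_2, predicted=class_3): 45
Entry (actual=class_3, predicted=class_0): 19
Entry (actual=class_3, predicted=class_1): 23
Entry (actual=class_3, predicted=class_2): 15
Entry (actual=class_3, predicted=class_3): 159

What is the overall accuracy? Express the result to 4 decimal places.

0.5609

Accuracy = trace / total = (96+116+99+159=470) / 838 = 470/838 = 0.5609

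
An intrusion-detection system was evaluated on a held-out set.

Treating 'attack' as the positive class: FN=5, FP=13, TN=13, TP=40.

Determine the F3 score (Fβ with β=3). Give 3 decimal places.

0.873

Fβ = (1+β²)·TP / ((1+β²)·TP + β²·FN + FP), with β²=9
= 10·40 / (10·40 + 9·5 + 13) = 0.873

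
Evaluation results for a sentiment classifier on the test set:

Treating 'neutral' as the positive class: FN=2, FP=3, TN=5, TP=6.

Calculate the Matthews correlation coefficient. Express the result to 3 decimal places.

0.378

MCC = (TP·TN − FP·FN) / √((TP+FP)(TP+FN)(TN+FP)(TN+FN))
Numerator = 6·5 − 3·2 = 24
Denominator = √(9·8·8·7) = √4032 = 63.4980
MCC = 24 / 63.4980 = 0.378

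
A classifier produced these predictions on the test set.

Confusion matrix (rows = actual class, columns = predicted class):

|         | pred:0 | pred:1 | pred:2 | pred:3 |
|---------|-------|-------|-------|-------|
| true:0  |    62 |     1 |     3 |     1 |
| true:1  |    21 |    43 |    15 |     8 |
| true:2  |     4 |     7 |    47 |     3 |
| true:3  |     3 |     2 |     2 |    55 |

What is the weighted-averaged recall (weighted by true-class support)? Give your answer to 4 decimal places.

Per-class recall (TP/(TP+FN)):
  0: TP=62, FN=1+3+1=5 → 62/67 = 0.92537
  1: TP=43, FN=21+15+8=44 → 43/87 = 0.49425
  2: TP=47, FN=4+7+3=14 → 47/61 = 0.77049
  3: TP=55, FN=3+2+2=7 → 55/62 = 0.88710
Weighted-recall = Σ (supportᵢ/N)·recallᵢ with N=277: (67/277)·0.92537 + (87/277)·0.49425 + (61/277)·0.77049 + (62/277)·0.88710 = 0.7473

0.7473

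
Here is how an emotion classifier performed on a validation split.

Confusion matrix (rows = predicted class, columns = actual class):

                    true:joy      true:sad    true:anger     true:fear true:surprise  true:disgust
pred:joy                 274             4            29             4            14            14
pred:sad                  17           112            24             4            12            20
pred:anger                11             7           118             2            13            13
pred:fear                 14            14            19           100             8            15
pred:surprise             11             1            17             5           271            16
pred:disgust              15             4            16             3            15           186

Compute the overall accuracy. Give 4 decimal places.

0.7461

Accuracy = trace / total = (274+112+118+100+271+186=1061) / 1422 = 1061/1422 = 0.7461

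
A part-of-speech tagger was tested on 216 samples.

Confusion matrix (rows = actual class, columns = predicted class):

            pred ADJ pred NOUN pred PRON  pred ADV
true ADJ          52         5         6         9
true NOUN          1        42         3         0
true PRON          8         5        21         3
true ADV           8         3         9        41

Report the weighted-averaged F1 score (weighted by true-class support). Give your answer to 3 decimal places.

0.721

Per-class F1 score (2·TP/(2·TP+FP+FN)):
  ADJ: TP=52, FP=1+8+8=17, FN=5+6+9=20 → 104/141 = 0.7376
  NOUN: TP=42, FP=5+5+3=13, FN=1+3+0=4 → 84/101 = 0.8317
  PRON: TP=21, FP=6+3+9=18, FN=8+5+3=16 → 42/76 = 0.5526
  ADV: TP=41, FP=9+0+3=12, FN=8+3+9=20 → 82/114 = 0.7193
Weighted-F1 score = Σ (supportᵢ/N)·F1 scoreᵢ with N=216: (72/216)·0.7376 + (46/216)·0.8317 + (37/216)·0.5526 + (61/216)·0.7193 = 0.721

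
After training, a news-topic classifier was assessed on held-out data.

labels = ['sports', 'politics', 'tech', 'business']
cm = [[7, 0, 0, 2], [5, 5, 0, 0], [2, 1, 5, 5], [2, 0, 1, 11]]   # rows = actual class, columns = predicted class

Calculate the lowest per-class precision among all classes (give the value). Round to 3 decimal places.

Per-class precision (TP/(TP+FP)):
  sports: TP=7, FP=5+2+2=9 → 7/16 = 0.4375
  politics: TP=5, FP=0+1+0=1 → 5/6 = 0.8333
  tech: TP=5, FP=0+0+1=1 → 5/6 = 0.8333
  business: TP=11, FP=2+0+5=7 → 11/18 = 0.6111
Lowest is class 'sports' with precision = 0.438.

0.438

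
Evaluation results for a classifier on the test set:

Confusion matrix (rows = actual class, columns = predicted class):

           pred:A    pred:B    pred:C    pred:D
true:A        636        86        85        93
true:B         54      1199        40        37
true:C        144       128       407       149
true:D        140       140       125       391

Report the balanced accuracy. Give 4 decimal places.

0.6477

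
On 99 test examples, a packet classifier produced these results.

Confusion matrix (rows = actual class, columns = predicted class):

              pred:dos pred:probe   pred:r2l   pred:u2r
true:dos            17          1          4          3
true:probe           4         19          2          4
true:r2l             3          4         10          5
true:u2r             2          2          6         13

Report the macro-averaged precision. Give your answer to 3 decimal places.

0.590

Per-class precision (TP/(TP+FP)):
  dos: TP=17, FP=4+3+2=9 → 17/26 = 0.6538
  probe: TP=19, FP=1+4+2=7 → 19/26 = 0.7308
  r2l: TP=10, FP=4+2+6=12 → 10/22 = 0.4545
  u2r: TP=13, FP=3+4+5=12 → 13/25 = 0.5200
Macro-precision = mean = (0.6538 + 0.7308 + 0.4545 + 0.5200) / 4 = 0.590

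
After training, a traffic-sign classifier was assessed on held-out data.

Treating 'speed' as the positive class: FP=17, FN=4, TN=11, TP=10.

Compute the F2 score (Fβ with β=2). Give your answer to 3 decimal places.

0.602

Fβ = (1+β²)·TP / ((1+β²)·TP + β²·FN + FP), with β²=4
= 5·10 / (5·10 + 4·4 + 17) = 0.602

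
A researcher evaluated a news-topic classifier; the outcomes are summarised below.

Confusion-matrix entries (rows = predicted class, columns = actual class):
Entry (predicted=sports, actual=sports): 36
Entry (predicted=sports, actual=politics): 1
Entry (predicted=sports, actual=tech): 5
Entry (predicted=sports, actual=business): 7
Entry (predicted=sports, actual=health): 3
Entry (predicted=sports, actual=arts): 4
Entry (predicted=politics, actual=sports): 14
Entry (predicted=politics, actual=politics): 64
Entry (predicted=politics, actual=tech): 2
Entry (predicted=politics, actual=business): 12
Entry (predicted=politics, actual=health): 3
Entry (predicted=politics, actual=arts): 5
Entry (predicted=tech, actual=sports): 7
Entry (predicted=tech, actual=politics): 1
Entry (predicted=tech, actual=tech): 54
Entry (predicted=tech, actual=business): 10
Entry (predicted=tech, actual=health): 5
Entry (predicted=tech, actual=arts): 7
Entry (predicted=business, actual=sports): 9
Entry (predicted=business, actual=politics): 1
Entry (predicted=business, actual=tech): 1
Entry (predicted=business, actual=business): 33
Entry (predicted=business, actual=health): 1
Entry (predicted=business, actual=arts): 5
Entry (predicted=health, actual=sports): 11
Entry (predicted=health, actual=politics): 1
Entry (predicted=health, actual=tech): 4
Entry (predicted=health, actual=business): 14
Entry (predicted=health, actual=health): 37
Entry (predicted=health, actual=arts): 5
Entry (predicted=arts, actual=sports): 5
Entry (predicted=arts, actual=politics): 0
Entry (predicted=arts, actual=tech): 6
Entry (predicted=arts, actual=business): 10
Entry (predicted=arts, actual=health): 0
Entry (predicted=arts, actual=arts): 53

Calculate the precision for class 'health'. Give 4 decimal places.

0.5139

Treat 'health' as positive and all other classes as negative.
precision = TP/(TP+FP).
health: TP=37, FP=11+1+4+14+5=35 → 37/72 = 0.51389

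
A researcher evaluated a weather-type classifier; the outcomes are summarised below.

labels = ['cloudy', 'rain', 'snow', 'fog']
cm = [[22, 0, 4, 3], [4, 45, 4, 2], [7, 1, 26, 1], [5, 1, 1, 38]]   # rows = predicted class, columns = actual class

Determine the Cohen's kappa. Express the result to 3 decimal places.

Observed agreement pₒ = trace/N = 131/164 = 0.7988
Expected agreement pₑ = Σ (rowᵢ·colᵢ)/N² = (38·29 + 47·55 + 35·35 + 44·45)/164² = 0.2562
κ = (pₒ − pₑ)/(1 − pₑ) = (0.7988 − 0.2562)/(1 − 0.2562) = 0.729

0.729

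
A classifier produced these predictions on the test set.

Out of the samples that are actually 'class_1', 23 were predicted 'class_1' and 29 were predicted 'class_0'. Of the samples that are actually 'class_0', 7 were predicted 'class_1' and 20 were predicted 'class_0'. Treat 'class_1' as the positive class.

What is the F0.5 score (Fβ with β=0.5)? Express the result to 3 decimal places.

0.669

Fβ = (1+β²)·TP / ((1+β²)·TP + β²·FN + FP), with β²=1/4
= 1.25·23 / (1.25·23 + 0.25·29 + 7) = 0.669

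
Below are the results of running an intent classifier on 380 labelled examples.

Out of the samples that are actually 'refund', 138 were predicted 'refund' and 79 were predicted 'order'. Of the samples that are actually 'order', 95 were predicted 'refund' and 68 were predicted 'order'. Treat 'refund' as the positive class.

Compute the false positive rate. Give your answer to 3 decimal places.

FPR = FP/(FP+TN) = 95/(95+68) = 0.583

0.583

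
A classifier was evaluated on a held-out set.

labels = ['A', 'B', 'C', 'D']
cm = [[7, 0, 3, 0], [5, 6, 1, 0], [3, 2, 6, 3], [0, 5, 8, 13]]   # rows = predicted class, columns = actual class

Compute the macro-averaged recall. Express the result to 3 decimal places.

0.519

Per-class recall (TP/(TP+FN)):
  A: TP=7, FN=5+3+0=8 → 7/15 = 0.4667
  B: TP=6, FN=0+2+5=7 → 6/13 = 0.4615
  C: TP=6, FN=3+1+8=12 → 6/18 = 0.3333
  D: TP=13, FN=0+0+3=3 → 13/16 = 0.8125
Macro-recall = mean = (0.4667 + 0.4615 + 0.3333 + 0.8125) / 4 = 0.519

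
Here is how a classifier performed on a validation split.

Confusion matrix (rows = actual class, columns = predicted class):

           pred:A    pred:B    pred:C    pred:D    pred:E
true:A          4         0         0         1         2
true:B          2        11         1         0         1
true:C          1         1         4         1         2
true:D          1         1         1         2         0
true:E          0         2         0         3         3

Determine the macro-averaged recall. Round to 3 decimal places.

0.505

Per-class recall (TP/(TP+FN)):
  A: TP=4, FN=0+0+1+2=3 → 4/7 = 0.5714
  B: TP=11, FN=2+1+0+1=4 → 11/15 = 0.7333
  C: TP=4, FN=1+1+1+2=5 → 4/9 = 0.4444
  D: TP=2, FN=1+1+1+0=3 → 2/5 = 0.4000
  E: TP=3, FN=0+2+0+3=5 → 3/8 = 0.3750
Macro-recall = mean = (0.5714 + 0.7333 + 0.4444 + 0.4000 + 0.3750) / 5 = 0.505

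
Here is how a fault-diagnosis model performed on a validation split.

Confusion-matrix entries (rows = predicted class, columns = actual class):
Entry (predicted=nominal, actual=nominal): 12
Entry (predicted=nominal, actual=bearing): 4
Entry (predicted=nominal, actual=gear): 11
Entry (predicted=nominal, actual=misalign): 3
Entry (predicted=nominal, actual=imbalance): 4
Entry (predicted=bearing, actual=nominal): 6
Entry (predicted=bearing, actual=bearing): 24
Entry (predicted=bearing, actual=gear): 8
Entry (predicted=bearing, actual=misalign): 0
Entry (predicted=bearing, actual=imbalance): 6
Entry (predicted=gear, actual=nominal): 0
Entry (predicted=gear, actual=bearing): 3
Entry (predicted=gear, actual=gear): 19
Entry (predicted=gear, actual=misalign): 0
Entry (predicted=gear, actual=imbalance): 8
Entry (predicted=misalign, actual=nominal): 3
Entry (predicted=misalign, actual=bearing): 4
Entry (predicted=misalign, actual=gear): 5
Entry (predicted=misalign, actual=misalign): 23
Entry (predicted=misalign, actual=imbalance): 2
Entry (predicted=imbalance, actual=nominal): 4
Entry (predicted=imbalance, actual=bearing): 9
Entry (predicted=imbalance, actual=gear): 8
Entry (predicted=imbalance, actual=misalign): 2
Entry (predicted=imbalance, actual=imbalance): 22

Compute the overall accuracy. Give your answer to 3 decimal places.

0.526

Accuracy = trace / total = (12+24+19+23+22=100) / 190 = 100/190 = 0.526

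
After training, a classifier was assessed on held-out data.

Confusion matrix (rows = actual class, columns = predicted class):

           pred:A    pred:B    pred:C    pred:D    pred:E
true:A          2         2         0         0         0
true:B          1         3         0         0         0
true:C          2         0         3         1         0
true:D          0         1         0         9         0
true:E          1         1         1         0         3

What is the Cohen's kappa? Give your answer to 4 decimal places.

Observed agreement pₒ = trace/N = 20/30 = 0.66667
Expected agreement pₑ = Σ (rowᵢ·colᵢ)/N² = (4·6 + 4·7 + 6·4 + 10·10 + 6·3)/30² = 0.21556
κ = (pₒ − pₑ)/(1 − pₑ) = (0.66667 − 0.21556)/(1 − 0.21556) = 0.5751

0.5751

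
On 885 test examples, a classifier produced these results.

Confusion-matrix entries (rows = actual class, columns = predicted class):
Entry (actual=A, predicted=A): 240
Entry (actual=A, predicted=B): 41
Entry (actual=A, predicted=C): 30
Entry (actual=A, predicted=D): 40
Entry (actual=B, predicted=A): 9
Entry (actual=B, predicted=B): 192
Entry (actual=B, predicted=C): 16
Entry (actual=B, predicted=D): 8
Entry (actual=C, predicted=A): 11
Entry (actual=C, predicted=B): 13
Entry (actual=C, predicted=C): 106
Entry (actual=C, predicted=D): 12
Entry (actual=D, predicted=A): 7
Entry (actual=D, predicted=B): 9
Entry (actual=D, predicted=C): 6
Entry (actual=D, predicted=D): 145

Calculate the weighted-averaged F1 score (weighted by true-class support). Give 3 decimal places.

0.772

Per-class F1 score (2·TP/(2·TP+FP+FN)):
  A: TP=240, FP=9+11+7=27, FN=41+30+40=111 → 480/618 = 0.7767
  B: TP=192, FP=41+13+9=63, FN=9+16+8=33 → 384/480 = 0.8000
  C: TP=106, FP=30+16+6=52, FN=11+13+12=36 → 212/300 = 0.7067
  D: TP=145, FP=40+8+12=60, FN=7+9+6=22 → 290/372 = 0.7796
Weighted-F1 score = Σ (supportᵢ/N)·F1 scoreᵢ with N=885: (351/885)·0.7767 + (225/885)·0.8000 + (142/885)·0.7067 + (167/885)·0.7796 = 0.772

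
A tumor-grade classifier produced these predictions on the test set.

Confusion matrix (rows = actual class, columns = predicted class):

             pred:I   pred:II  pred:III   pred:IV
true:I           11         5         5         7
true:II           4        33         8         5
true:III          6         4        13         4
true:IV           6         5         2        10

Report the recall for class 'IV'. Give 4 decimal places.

Take TP from the diagonal, FP from the rest of the 'IV' prediction marginal, FN from the rest of the 'IV' actual marginal.
recall = TP/(TP+FN).
IV: TP=10, FN=6+5+2=13 → 10/23 = 0.43478

0.4348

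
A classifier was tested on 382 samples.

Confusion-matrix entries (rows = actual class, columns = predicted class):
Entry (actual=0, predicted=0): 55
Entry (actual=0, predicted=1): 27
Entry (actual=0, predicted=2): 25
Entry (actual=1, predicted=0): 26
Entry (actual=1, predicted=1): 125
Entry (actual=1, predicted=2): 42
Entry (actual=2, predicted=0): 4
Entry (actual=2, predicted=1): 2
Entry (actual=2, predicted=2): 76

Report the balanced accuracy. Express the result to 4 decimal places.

Balanced accuracy = mean of per-class recall.
  0: recall = 55/107 = 0.51402
  1: recall = 125/193 = 0.64767
  2: recall = 76/82 = 0.92683
Mean = (0.51402 + 0.64767 + 0.92683) / 3 = 0.6962

0.6962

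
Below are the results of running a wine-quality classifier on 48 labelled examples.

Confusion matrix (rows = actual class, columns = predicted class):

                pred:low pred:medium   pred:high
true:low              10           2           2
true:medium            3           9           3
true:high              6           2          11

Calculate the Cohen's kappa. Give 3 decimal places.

0.439

Observed agreement pₒ = trace/N = 30/48 = 0.6250
Expected agreement pₑ = Σ (rowᵢ·colᵢ)/N² = (14·19 + 15·13 + 19·16)/48² = 0.3320
κ = (pₒ − pₑ)/(1 − pₑ) = (0.6250 − 0.3320)/(1 − 0.3320) = 0.439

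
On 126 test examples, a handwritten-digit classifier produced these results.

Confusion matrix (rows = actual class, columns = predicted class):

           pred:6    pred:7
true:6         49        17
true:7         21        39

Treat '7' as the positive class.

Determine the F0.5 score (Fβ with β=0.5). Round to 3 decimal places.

0.687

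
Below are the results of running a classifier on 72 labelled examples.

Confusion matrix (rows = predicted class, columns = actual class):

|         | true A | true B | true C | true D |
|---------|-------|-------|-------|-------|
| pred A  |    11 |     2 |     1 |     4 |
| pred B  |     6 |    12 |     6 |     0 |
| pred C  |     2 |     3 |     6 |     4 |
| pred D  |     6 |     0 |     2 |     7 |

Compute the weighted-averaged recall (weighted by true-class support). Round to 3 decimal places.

Per-class recall (TP/(TP+FN)):
  A: TP=11, FN=6+2+6=14 → 11/25 = 0.4400
  B: TP=12, FN=2+3+0=5 → 12/17 = 0.7059
  C: TP=6, FN=1+6+2=9 → 6/15 = 0.4000
  D: TP=7, FN=4+0+4=8 → 7/15 = 0.4667
Weighted-recall = Σ (supportᵢ/N)·recallᵢ with N=72: (25/72)·0.4400 + (17/72)·0.7059 + (15/72)·0.4000 + (15/72)·0.4667 = 0.500

0.500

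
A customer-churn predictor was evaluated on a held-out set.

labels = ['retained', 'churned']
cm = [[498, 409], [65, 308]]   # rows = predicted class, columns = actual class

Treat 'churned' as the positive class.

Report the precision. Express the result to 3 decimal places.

0.826

Precision = TP/(TP+FP) = 308/(308+65) = 308/373 = 0.826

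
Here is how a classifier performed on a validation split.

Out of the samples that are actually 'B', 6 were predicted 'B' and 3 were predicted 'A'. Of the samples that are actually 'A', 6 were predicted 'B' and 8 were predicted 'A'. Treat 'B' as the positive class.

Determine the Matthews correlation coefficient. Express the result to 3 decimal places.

MCC = (TP·TN − FP·FN) / √((TP+FP)(TP+FN)(TN+FP)(TN+FN))
Numerator = 6·8 − 6·3 = 30
Denominator = √(12·9·14·11) = √16632 = 128.9651
MCC = 30 / 128.9651 = 0.233

0.233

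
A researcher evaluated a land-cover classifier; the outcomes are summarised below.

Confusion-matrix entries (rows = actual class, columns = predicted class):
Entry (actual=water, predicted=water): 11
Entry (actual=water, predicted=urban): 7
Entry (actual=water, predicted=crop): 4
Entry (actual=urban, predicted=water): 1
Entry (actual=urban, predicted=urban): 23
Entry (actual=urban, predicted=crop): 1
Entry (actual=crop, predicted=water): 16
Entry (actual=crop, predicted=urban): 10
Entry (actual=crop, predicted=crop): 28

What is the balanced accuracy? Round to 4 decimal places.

Balanced accuracy = mean of per-class recall.
  water: recall = 11/22 = 0.50000
  urban: recall = 23/25 = 0.92000
  crop: recall = 28/54 = 0.51852
Mean = (0.50000 + 0.92000 + 0.51852) / 3 = 0.6462

0.6462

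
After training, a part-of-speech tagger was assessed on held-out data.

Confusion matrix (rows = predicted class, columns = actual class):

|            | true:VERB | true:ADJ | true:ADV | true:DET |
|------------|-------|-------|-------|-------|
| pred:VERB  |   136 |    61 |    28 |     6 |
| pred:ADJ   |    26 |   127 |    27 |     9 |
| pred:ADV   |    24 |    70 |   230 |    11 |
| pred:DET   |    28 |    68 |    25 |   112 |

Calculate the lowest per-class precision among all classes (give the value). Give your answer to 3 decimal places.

Per-class precision (TP/(TP+FP)):
  VERB: TP=136, FP=61+28+6=95 → 136/231 = 0.5887
  ADJ: TP=127, FP=26+27+9=62 → 127/189 = 0.6720
  ADV: TP=230, FP=24+70+11=105 → 230/335 = 0.6866
  DET: TP=112, FP=28+68+25=121 → 112/233 = 0.4807
Lowest is class 'DET' with precision = 0.481.

0.481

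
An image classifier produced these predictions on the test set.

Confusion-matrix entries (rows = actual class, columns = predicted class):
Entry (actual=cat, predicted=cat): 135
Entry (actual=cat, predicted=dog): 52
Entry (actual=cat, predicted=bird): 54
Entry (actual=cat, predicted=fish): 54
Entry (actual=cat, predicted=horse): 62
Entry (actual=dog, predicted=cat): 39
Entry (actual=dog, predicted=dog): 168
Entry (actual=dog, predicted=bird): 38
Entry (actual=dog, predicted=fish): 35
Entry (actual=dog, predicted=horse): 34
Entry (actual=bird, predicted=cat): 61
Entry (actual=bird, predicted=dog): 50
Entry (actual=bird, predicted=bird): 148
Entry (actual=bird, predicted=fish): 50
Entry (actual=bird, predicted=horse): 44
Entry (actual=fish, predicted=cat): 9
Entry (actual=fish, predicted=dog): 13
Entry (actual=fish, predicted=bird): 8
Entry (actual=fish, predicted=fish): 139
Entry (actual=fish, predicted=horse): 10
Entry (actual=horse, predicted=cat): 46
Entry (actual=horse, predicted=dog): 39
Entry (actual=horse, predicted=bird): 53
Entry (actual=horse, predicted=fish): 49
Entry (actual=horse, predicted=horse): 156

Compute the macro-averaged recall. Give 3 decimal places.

Per-class recall (TP/(TP+FN)):
  cat: TP=135, FN=52+54+54+62=222 → 135/357 = 0.3782
  dog: TP=168, FN=39+38+35+34=146 → 168/314 = 0.5350
  bird: TP=148, FN=61+50+50+44=205 → 148/353 = 0.4193
  fish: TP=139, FN=9+13+8+10=40 → 139/179 = 0.7765
  horse: TP=156, FN=46+39+53+49=187 → 156/343 = 0.4548
Macro-recall = mean = (0.3782 + 0.5350 + 0.4193 + 0.7765 + 0.4548) / 5 = 0.513

0.513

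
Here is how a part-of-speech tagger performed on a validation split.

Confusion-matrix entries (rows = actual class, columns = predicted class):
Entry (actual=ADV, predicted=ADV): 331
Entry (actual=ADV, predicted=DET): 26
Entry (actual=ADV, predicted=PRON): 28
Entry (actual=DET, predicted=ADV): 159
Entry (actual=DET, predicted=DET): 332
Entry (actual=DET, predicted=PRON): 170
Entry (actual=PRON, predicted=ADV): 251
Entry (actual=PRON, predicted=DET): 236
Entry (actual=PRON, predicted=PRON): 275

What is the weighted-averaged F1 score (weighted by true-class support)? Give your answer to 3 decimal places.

Per-class F1 score (2·TP/(2·TP+FP+FN)):
  ADV: TP=331, FP=159+251=410, FN=26+28=54 → 662/1126 = 0.5879
  DET: TP=332, FP=26+236=262, FN=159+170=329 → 664/1255 = 0.5291
  PRON: TP=275, FP=28+170=198, FN=251+236=487 → 550/1235 = 0.4453
Weighted-F1 score = Σ (supportᵢ/N)·F1 scoreᵢ with N=1808: (385/1808)·0.5879 + (661/1808)·0.5291 + (762/1808)·0.4453 = 0.506

0.506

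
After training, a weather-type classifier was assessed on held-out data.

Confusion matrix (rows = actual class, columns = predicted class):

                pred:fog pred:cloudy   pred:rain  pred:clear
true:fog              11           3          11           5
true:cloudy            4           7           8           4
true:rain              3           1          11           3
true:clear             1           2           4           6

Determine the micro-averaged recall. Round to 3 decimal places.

Micro-averaging pools counts across classes: ΣTP=35, ΣFP=49, ΣFN=49.
Micro-recall = TP/(TP+FN) on pooled counts = 0.417 (equals overall accuracy in single-label multiclass).

0.417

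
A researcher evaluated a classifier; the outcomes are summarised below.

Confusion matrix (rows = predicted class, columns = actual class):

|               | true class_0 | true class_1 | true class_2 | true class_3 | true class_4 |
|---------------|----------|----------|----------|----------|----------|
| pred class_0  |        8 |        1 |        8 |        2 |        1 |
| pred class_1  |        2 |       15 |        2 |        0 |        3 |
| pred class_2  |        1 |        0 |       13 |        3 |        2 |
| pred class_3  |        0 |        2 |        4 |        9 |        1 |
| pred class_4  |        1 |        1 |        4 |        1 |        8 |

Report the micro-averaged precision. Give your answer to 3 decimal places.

Micro-averaging pools counts across classes: ΣTP=53, ΣFP=39, ΣFN=39.
Micro-precision = TP/(TP+FP) on pooled counts = 0.576 (equals overall accuracy in single-label multiclass).

0.576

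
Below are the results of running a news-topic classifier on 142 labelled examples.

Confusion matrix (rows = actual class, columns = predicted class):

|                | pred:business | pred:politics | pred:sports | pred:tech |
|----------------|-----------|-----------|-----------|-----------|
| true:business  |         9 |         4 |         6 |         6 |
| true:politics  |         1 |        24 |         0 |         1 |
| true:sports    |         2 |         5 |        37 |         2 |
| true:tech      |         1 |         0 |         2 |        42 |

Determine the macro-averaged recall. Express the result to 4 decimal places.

0.7552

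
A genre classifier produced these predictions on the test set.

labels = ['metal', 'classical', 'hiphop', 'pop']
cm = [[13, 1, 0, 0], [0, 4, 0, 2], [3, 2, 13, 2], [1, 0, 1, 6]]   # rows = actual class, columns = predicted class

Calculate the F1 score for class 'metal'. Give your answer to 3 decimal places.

Take TP from the diagonal, FP from the rest of the 'metal' prediction marginal, FN from the rest of the 'metal' actual marginal.
F1 score = 2·TP/(2·TP+FP+FN).
metal: TP=13, FP=0+3+1=4, FN=1+0+0=1 → 26/31 = 0.8387

0.839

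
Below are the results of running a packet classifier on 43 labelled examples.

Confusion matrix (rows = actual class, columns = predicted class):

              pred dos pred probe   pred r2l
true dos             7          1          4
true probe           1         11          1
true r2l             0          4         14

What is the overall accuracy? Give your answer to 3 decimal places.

0.744

Accuracy = trace / total = (7+11+14=32) / 43 = 32/43 = 0.744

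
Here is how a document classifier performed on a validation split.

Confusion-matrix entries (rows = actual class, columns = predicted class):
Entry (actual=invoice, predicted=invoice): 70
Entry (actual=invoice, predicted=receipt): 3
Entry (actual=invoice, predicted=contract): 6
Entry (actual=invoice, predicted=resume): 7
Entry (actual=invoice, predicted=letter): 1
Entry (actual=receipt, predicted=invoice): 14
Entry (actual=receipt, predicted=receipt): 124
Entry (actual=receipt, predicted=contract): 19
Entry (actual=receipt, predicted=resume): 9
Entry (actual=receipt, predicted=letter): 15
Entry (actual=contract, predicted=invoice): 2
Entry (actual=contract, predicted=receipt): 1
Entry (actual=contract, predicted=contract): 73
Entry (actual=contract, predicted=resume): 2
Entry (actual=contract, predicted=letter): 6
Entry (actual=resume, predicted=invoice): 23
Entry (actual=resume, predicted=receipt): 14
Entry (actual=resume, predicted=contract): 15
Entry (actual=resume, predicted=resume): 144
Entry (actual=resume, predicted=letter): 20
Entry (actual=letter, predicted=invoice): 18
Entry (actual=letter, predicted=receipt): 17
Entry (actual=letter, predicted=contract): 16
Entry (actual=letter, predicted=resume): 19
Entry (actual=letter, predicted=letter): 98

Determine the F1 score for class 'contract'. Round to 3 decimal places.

Treat 'contract' as positive and all other classes as negative.
F1 score = 2·TP/(2·TP+FP+FN).
contract: TP=73, FP=6+19+15+16=56, FN=2+1+2+6=11 → 146/213 = 0.6854

0.685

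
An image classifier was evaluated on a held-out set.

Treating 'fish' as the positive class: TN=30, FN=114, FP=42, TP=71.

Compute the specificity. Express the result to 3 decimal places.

0.417

Specificity = TN/(TN+FP) = 30/(30+42) = 0.417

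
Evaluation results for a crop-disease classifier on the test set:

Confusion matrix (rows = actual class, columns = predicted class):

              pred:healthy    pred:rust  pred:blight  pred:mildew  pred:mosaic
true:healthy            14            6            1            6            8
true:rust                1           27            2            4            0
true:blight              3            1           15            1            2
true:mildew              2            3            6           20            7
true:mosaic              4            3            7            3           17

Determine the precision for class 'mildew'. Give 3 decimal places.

0.588

One-vs-rest for 'mildew': TP = diagonal; FP = other classes predicted 'mildew'; FN = 'mildew' predicted as other.
precision = TP/(TP+FP).
mildew: TP=20, FP=6+4+1+3=14 → 20/34 = 0.5882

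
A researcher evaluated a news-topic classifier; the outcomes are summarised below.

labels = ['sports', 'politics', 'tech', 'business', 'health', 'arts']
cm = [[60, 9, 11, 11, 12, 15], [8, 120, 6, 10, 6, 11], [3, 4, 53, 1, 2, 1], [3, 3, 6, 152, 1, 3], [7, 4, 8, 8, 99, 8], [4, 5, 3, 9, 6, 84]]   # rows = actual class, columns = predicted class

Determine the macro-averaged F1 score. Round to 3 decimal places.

0.734

Per-class F1 score (2·TP/(2·TP+FP+FN)):
  sports: TP=60, FP=8+3+3+7+4=25, FN=9+11+11+12+15=58 → 120/203 = 0.5911
  politics: TP=120, FP=9+4+3+4+5=25, FN=8+6+10+6+11=41 → 240/306 = 0.7843
  tech: TP=53, FP=11+6+6+8+3=34, FN=3+4+1+2+1=11 → 106/151 = 0.7020
  business: TP=152, FP=11+10+1+8+9=39, FN=3+3+6+1+3=16 → 304/359 = 0.8468
  health: TP=99, FP=12+6+2+1+6=27, FN=7+4+8+8+8=35 → 198/260 = 0.7615
  arts: TP=84, FP=15+11+1+3+8=38, FN=4+5+3+9+6=27 → 168/233 = 0.7210
Macro-F1 score = mean = (0.5911 + 0.7843 + 0.7020 + 0.8468 + 0.7615 + 0.7210) / 6 = 0.734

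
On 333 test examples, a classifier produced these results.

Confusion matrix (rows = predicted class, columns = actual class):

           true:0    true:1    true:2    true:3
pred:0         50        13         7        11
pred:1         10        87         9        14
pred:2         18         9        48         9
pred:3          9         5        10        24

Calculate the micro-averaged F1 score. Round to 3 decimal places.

0.628

Micro-averaging pools counts across classes: ΣTP=209, ΣFP=124, ΣFN=124.
Micro-F1 score = 2·TP/(2·TP+FP+FN) on pooled counts = 0.628 (equals overall accuracy in single-label multiclass).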